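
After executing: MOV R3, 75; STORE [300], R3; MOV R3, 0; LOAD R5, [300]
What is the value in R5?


Register and memory trace:
  MOV R3, 75  → R3 = 75
  STORE [300], R3  → mem[300] = 75
  MOV R3, 0  → R3 = 0
  LOAD R5, [300]  → R5 = mem[300] = 75
Final: R5 = 75

75


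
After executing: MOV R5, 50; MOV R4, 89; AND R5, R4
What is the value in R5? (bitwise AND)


Register state trace:
  MOV R5, 50  → R5 = 50 (0b00110010)
  MOV R4, 89  → R4 = 89 (0b01011001)
  AND R5, R4  → R5 = 50 AND 89 = 16 (0b00010000)
Final: R5 = 16

16


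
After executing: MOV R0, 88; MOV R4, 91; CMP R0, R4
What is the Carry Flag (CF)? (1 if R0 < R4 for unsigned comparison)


Register state trace:
  MOV R0, 88  → R0 = 88
  MOV R4, 91  → R4 = 91
  CMP R0, R4  → unsigned 88 - 91: borrow occurs
  88 < 91, so CF = 1
CF = 1

1


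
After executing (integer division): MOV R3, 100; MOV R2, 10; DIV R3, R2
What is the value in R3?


Register state trace:
  MOV R3, 100  → R3 = 100
  MOV R2, 10  → R2 = 10
  DIV R3, R2  → R3 = 100 // 10 = 10
Final: R3 = 10

10


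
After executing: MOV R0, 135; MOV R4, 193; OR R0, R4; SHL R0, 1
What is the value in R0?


Register state trace:
  MOV R0, 135  → R0 = 135 (0b10000111)
  MOV R4, 193  → R4 = 193 (0b11000001)
  OR R0, R4  → R0 = 135 OR 193 = 199 (0b11000111)
  SHL R0, 1  → R0 = 199 << 1 = 398
Final: R0 = 398

398


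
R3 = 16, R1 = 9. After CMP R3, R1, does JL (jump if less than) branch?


Trace:
  R3 = 16, R1 = 9
  CMP R3, R1  → compares 16 vs 9
  JL checks: is 16 less than 9?
  16 > 9, so condition is false
Branch taken: No

No


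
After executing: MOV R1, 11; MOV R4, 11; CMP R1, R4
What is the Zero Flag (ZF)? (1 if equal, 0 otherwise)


Register state trace:
  MOV R1, 11  → R1 = 11
  MOV R4, 11  → R4 = 11
  CMP R1, R4  → computes 11 - 11 = 0
  Result is zero, so values are equal
ZF = 1

1


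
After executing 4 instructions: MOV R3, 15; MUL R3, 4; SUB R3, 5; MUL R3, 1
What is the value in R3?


Register state trace:
  MOV R3, 15  → R3 = 15
  MUL R3, 4  → R3 = 15 * 4 = 60
  SUB R3, 5  → R3 = 60 - 5 = 55
  MUL R3, 1  → R3 = 55 * 1 = 55
Final: R3 = 55

55


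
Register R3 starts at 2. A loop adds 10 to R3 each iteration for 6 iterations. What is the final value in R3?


Starting value: R3 = 2
  Iter 1: R3 = 2 + 10 = 12
  Iter 2: R3 = 12 + 10 = 22
  Iter 3: R3 = 22 + 10 = 32
  Iter 4: R3 = 32 + 10 = 42
  Iter 5: R3 = 42 + 10 = 52
  Iter 6: R3 = 52 + 10 = 62
Final: R3 = 62

62


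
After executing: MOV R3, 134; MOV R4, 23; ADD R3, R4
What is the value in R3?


Register state trace:
  MOV R3, 134  → R3 = 134
  MOV R4, 23  → R4 = 23
  ADD R3, R4  → R3 = 134 + 23 = 157
Final: R3 = 157

157


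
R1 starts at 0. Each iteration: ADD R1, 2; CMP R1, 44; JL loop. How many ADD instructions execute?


Loop trace (R1 starts at 0, target 44, step 2):
  ADD #1: R1 = 0 + 2 = 2  → 2 < 44, loop
  ADD #2: R1 = 2 + 2 = 4  → 4 < 44, loop
  ADD #3: R1 = 4 + 2 = 6  → 6 < 44, loop
  ADD #4: R1 = 6 + 2 = 8  → 8 < 44, loop
  ADD #5: R1 = 8 + 2 = 10  → 10 < 44, loop
  ADD #6: R1 = 10 + 2 = 12  → 12 < 44, loop
  ADD #7: R1 = 12 + 2 = 14  → 14 < 44, loop
  ADD #8: R1 = 14 + 2 = 16  → 16 < 44, loop
  ADD #9: R1 = 16 + 2 = 18  → 18 < 44, loop
  ADD #10: R1 = 18 + 2 = 20  → 20 < 44, loop
  ADD #11: R1 = 20 + 2 = 22  → 22 < 44, loop
  ADD #12: R1 = 22 + 2 = 24  → 24 < 44, loop
  ADD #13: R1 = 24 + 2 = 26  → 26 < 44, loop
  ADD #14: R1 = 26 + 2 = 28  → 28 < 44, loop
  ADD #15: R1 = 28 + 2 = 30  → 30 < 44, loop
  ADD #16: R1 = 30 + 2 = 32  → 32 < 44, loop
  ADD #17: R1 = 32 + 2 = 34  → 34 < 44, loop
  ADD #18: R1 = 34 + 2 = 36  → 36 < 44, loop
  ADD #19: R1 = 36 + 2 = 38  → 38 < 44, loop
  ADD #20: R1 = 38 + 2 = 40  → 40 < 44, loop
  ADD #21: R1 = 40 + 2 = 42  → 42 < 44, loop
  ADD #22: R1 = 42 + 2 = 44  → 44 >= 44, exit
Total ADD instructions: 22

22


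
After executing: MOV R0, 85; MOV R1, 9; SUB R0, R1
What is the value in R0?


Register state trace:
  MOV R0, 85  → R0 = 85
  MOV R1, 9  → R1 = 9
  SUB R0, R1  → R0 = 85 - 9 = 76
Final: R0 = 76

76


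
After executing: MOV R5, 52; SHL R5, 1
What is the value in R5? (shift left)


Register state trace:
  MOV R5, 52  → R5 = 52
  SHL R5, 1  → R5 = 52 << 1 = 52 * 2^1 = 104
Final: R5 = 104

104


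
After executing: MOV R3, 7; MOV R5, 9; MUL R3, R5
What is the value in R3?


Register state trace:
  MOV R3, 7  → R3 = 7
  MOV R5, 9  → R5 = 9
  MUL R3, R5  → R3 = 7 * 9 = 63
Final: R3 = 63

63


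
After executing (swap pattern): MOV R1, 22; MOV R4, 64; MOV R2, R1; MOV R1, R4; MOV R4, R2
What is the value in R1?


Register state trace (swap pattern):
  MOV R1, 22  → R1 = 22
  MOV R4, 64  → R4 = 64
  MOV R2, R1  → R2 = 22  (save R1)
  MOV R1, R4  → R1 = 64  (R1 gets R4's value)
  MOV R4, R2  → R4 = 22  (R4 gets saved value)
Final: R1 = 64

64


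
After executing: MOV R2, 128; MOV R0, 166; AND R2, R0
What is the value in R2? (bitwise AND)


Register state trace:
  MOV R2, 128  → R2 = 128 (0b10000000)
  MOV R0, 166  → R0 = 166 (0b10100110)
  AND R2, R0  → R2 = 128 AND 166 = 128 (0b10000000)
Final: R2 = 128

128


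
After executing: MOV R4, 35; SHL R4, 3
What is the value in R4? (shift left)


Register state trace:
  MOV R4, 35  → R4 = 35
  SHL R4, 3  → R4 = 35 << 3 = 35 * 2^3 = 280
Final: R4 = 280

280


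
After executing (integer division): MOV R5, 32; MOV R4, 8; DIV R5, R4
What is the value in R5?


Register state trace:
  MOV R5, 32  → R5 = 32
  MOV R4, 8  → R4 = 8
  DIV R5, R4  → R5 = 32 // 8 = 4
Final: R5 = 4

4


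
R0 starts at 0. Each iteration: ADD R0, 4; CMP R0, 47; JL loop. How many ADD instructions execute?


Loop trace (R0 starts at 0, target 47, step 4):
  ADD #1: R0 = 0 + 4 = 4  → 4 < 47, loop
  ADD #2: R0 = 4 + 4 = 8  → 8 < 47, loop
  ADD #3: R0 = 8 + 4 = 12  → 12 < 47, loop
  ADD #4: R0 = 12 + 4 = 16  → 16 < 47, loop
  ADD #5: R0 = 16 + 4 = 20  → 20 < 47, loop
  ADD #6: R0 = 20 + 4 = 24  → 24 < 47, loop
  ADD #7: R0 = 24 + 4 = 28  → 28 < 47, loop
  ADD #8: R0 = 28 + 4 = 32  → 32 < 47, loop
  ADD #9: R0 = 32 + 4 = 36  → 36 < 47, loop
  ADD #10: R0 = 36 + 4 = 40  → 40 < 47, loop
  ADD #11: R0 = 40 + 4 = 44  → 44 < 47, loop
  ADD #12: R0 = 44 + 4 = 48  → 48 >= 47, exit
Total ADD instructions: 12

12


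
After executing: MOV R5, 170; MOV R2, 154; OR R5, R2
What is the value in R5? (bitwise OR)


Register state trace:
  MOV R5, 170  → R5 = 170 (0b10101010)
  MOV R2, 154  → R2 = 154 (0b10011010)
  OR R5, R2   → R5 = 170 OR 154 = 186 (0b10111010)
Final: R5 = 186

186


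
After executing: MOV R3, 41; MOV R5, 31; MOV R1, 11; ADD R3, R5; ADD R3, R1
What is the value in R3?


Register state trace:
  MOV R3, 41  → R3 = 41
  MOV R5, 31  → R5 = 31
  MOV R1, 11  → R1 = 11
  ADD R3, R5  → R3 = 41 + 31 = 72
  ADD R3, R1  → R3 = 72 + 11 = 83
Final: R3 = 83

83


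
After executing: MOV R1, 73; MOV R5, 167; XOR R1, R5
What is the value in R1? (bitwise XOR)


Register state trace:
  MOV R1, 73  → R1 = 73 (0b01001001)
  MOV R5, 167  → R5 = 167 (0b10100111)
  XOR R1, R5  → R1 = 73 XOR 167 = 238 (0b11101110)
Final: R1 = 238

238


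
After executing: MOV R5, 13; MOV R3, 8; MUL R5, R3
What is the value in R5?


Register state trace:
  MOV R5, 13  → R5 = 13
  MOV R3, 8  → R3 = 8
  MUL R5, R3  → R5 = 13 * 8 = 104
Final: R5 = 104

104


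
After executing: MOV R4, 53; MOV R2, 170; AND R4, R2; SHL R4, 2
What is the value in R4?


Register state trace:
  MOV R4, 53  → R4 = 53 (0b00110101)
  MOV R2, 170  → R2 = 170 (0b10101010)
  AND R4, R2  → R4 = 53 AND 170 = 32 (0b00100000)
  SHL R4, 2  → R4 = 32 << 2 = 128
Final: R4 = 128

128


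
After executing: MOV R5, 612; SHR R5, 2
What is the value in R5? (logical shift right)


Register state trace:
  MOV R5, 612  → R5 = 612
  SHR R5, 2  → R5 = 612 >> 2 = 612 // 2^2 = 153
Final: R5 = 153

153


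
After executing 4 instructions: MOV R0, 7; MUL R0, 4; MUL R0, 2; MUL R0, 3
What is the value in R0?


Register state trace:
  MOV R0, 7  → R0 = 7
  MUL R0, 4  → R0 = 7 * 4 = 28
  MUL R0, 2  → R0 = 28 * 2 = 56
  MUL R0, 3  → R0 = 56 * 3 = 168
Final: R0 = 168

168


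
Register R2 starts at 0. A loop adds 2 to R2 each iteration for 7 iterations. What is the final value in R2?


Starting value: R2 = 0
  Iter 1: R2 = 0 + 2 = 2
  Iter 2: R2 = 2 + 2 = 4
  Iter 3: R2 = 4 + 2 = 6
  Iter 4: R2 = 6 + 2 = 8
  Iter 5: R2 = 8 + 2 = 10
  Iter 6: R2 = 10 + 2 = 12
  Iter 7: R2 = 12 + 2 = 14
Final: R2 = 14

14


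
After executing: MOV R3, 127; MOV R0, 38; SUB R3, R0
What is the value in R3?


Register state trace:
  MOV R3, 127  → R3 = 127
  MOV R0, 38  → R0 = 38
  SUB R3, R0  → R3 = 127 - 38 = 89
Final: R3 = 89

89


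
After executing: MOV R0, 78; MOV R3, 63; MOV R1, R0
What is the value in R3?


Register state trace:
  MOV R0, 78  → R0 = 78
  MOV R3, 63  → R3 = 63
  MOV R1, R0  → R1 = 78
Final: R3 = 63

63


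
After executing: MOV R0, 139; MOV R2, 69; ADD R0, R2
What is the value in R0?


Register state trace:
  MOV R0, 139  → R0 = 139
  MOV R2, 69  → R2 = 69
  ADD R0, R2  → R0 = 139 + 69 = 208
Final: R0 = 208

208


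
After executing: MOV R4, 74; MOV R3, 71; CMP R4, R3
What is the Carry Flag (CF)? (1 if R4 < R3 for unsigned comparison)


Register state trace:
  MOV R4, 74  → R4 = 74
  MOV R3, 71  → R3 = 71
  CMP R4, R3  → unsigned 74 - 71: no borrow
  74 >= 71, so CF = 0
CF = 0

0


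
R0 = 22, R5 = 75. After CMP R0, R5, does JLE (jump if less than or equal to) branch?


Trace:
  R0 = 22, R5 = 75
  CMP R0, R5  → compares 22 vs 75
  JLE checks: is 22 less than or equal to 75?
  22 < 75, so condition is true
Branch taken: Yes

Yes


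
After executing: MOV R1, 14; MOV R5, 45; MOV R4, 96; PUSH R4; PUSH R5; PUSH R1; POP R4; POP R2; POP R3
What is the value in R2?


Stack trace (top is rightmost):
  MOV R1, 14  → R1 = 14
  MOV R5, 45  → R5 = 45
  MOV R4, 96  → R4 = 96
  PUSH R4  → stack: [96]
  PUSH R5  → stack: [96, 45]
  PUSH R1  → stack: [96, 45, 14]
  POP R4  → R4 = 14, stack: [96, 45]
  POP R2  → R2 = 45, stack: [96]
  POP R3  → R3 = 96, stack: []
Final: R2 = 45

45


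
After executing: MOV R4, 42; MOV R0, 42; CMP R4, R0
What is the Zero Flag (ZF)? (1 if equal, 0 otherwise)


Register state trace:
  MOV R4, 42  → R4 = 42
  MOV R0, 42  → R0 = 42
  CMP R4, R0  → computes 42 - 42 = 0
  Result is zero, so values are equal
ZF = 1

1


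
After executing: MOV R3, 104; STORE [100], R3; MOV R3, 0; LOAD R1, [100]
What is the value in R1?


Register and memory trace:
  MOV R3, 104  → R3 = 104
  STORE [100], R3  → mem[100] = 104
  MOV R3, 0  → R3 = 0
  LOAD R1, [100]  → R1 = mem[100] = 104
Final: R1 = 104

104


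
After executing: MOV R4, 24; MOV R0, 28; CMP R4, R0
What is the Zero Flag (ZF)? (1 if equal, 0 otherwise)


Register state trace:
  MOV R4, 24  → R4 = 24
  MOV R0, 28  → R0 = 28
  CMP R4, R0  → computes 24 - 28 = -4
  Result is nonzero, so values are not equal
ZF = 0

0


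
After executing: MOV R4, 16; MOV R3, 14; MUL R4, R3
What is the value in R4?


Register state trace:
  MOV R4, 16  → R4 = 16
  MOV R3, 14  → R3 = 14
  MUL R4, R3  → R4 = 16 * 14 = 224
Final: R4 = 224

224


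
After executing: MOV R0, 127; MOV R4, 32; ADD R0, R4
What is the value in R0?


Register state trace:
  MOV R0, 127  → R0 = 127
  MOV R4, 32  → R4 = 32
  ADD R0, R4  → R0 = 127 + 32 = 159
Final: R0 = 159

159


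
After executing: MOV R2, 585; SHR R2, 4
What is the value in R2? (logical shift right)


Register state trace:
  MOV R2, 585  → R2 = 585
  SHR R2, 4  → R2 = 585 >> 4 = 585 // 2^4 = 36
Final: R2 = 36

36


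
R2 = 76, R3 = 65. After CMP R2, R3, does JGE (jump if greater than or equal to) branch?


Trace:
  R2 = 76, R3 = 65
  CMP R2, R3  → compares 76 vs 65
  JGE checks: is 76 greater than or equal to 65?
  76 > 65, so condition is true
Branch taken: Yes

Yes


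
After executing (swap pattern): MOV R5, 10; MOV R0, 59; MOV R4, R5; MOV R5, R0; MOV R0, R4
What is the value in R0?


Register state trace (swap pattern):
  MOV R5, 10  → R5 = 10
  MOV R0, 59  → R0 = 59
  MOV R4, R5  → R4 = 10  (save R5)
  MOV R5, R0  → R5 = 59  (R5 gets R0's value)
  MOV R0, R4  → R0 = 10  (R0 gets saved value)
Final: R0 = 10

10


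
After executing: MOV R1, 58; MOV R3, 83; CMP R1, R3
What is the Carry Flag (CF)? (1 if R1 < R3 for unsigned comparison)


Register state trace:
  MOV R1, 58  → R1 = 58
  MOV R3, 83  → R3 = 83
  CMP R1, R3  → unsigned 58 - 83: borrow occurs
  58 < 83, so CF = 1
CF = 1

1


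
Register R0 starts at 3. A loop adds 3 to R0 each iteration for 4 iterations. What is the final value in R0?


Starting value: R0 = 3
  Iter 1: R0 = 3 + 3 = 6
  Iter 2: R0 = 6 + 3 = 9
  Iter 3: R0 = 9 + 3 = 12
  Iter 4: R0 = 12 + 3 = 15
Final: R0 = 15

15


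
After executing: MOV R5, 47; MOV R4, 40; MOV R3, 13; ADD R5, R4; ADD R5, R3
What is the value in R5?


Register state trace:
  MOV R5, 47  → R5 = 47
  MOV R4, 40  → R4 = 40
  MOV R3, 13  → R3 = 13
  ADD R5, R4  → R5 = 47 + 40 = 87
  ADD R5, R3  → R5 = 87 + 13 = 100
Final: R5 = 100

100


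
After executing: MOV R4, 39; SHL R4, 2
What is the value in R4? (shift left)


Register state trace:
  MOV R4, 39  → R4 = 39
  SHL R4, 2  → R4 = 39 << 2 = 39 * 2^2 = 156
Final: R4 = 156

156


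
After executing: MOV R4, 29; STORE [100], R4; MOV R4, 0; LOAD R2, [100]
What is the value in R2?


Register and memory trace:
  MOV R4, 29  → R4 = 29
  STORE [100], R4  → mem[100] = 29
  MOV R4, 0  → R4 = 0
  LOAD R2, [100]  → R2 = mem[100] = 29
Final: R2 = 29

29


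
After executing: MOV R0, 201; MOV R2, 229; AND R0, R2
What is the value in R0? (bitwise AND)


Register state trace:
  MOV R0, 201  → R0 = 201 (0b11001001)
  MOV R2, 229  → R2 = 229 (0b11100101)
  AND R0, R2  → R0 = 201 AND 229 = 193 (0b11000001)
Final: R0 = 193

193


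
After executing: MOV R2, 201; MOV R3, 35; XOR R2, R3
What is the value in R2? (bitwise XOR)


Register state trace:
  MOV R2, 201  → R2 = 201 (0b11001001)
  MOV R3, 35  → R3 = 35 (0b00100011)
  XOR R2, R3  → R2 = 201 XOR 35 = 234 (0b11101010)
Final: R2 = 234

234


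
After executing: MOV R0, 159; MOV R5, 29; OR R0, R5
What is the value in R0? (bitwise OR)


Register state trace:
  MOV R0, 159  → R0 = 159 (0b10011111)
  MOV R5, 29  → R5 = 29 (0b00011101)
  OR R0, R5   → R0 = 159 OR 29 = 159 (0b10011111)
Final: R0 = 159

159


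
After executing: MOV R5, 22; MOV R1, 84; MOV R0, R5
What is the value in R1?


Register state trace:
  MOV R5, 22  → R5 = 22
  MOV R1, 84  → R1 = 84
  MOV R0, R5  → R0 = 22
Final: R1 = 84

84


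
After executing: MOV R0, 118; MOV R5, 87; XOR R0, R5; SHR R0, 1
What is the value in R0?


Register state trace:
  MOV R0, 118  → R0 = 118 (0b01110110)
  MOV R5, 87  → R5 = 87 (0b01010111)
  XOR R0, R5  → R0 = 118 XOR 87 = 33 (0b00100001)
  SHR R0, 1  → R0 = 33 >> 1 = 16
Final: R0 = 16

16


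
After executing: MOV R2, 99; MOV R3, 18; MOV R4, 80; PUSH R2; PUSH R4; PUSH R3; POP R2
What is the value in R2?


Stack trace (top is rightmost):
  MOV R2, 99  → R2 = 99
  MOV R3, 18  → R3 = 18
  MOV R4, 80  → R4 = 80
  PUSH R2  → stack: [99]
  PUSH R4  → stack: [99, 80]
  PUSH R3  → stack: [99, 80, 18]
  POP R2  → R2 = 18, stack: [99, 80]
Final: R2 = 18

18


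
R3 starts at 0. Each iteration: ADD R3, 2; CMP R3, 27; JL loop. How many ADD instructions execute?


Loop trace (R3 starts at 0, target 27, step 2):
  ADD #1: R3 = 0 + 2 = 2  → 2 < 27, loop
  ADD #2: R3 = 2 + 2 = 4  → 4 < 27, loop
  ADD #3: R3 = 4 + 2 = 6  → 6 < 27, loop
  ADD #4: R3 = 6 + 2 = 8  → 8 < 27, loop
  ADD #5: R3 = 8 + 2 = 10  → 10 < 27, loop
  ADD #6: R3 = 10 + 2 = 12  → 12 < 27, loop
  ADD #7: R3 = 12 + 2 = 14  → 14 < 27, loop
  ADD #8: R3 = 14 + 2 = 16  → 16 < 27, loop
  ADD #9: R3 = 16 + 2 = 18  → 18 < 27, loop
  ADD #10: R3 = 18 + 2 = 20  → 20 < 27, loop
  ADD #11: R3 = 20 + 2 = 22  → 22 < 27, loop
  ADD #12: R3 = 22 + 2 = 24  → 24 < 27, loop
  ADD #13: R3 = 24 + 2 = 26  → 26 < 27, loop
  ADD #14: R3 = 26 + 2 = 28  → 28 >= 27, exit
Total ADD instructions: 14

14


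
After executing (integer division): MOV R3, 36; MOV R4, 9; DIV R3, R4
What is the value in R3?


Register state trace:
  MOV R3, 36  → R3 = 36
  MOV R4, 9  → R4 = 9
  DIV R3, R4  → R3 = 36 // 9 = 4
Final: R3 = 4

4


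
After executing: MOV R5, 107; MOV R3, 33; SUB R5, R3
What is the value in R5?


Register state trace:
  MOV R5, 107  → R5 = 107
  MOV R3, 33  → R3 = 33
  SUB R5, R3  → R5 = 107 - 33 = 74
Final: R5 = 74

74


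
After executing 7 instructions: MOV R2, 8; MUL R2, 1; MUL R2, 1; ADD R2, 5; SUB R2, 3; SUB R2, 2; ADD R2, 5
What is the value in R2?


Register state trace:
  MOV R2, 8  → R2 = 8
  MUL R2, 1  → R2 = 8 * 1 = 8
  MUL R2, 1  → R2 = 8 * 1 = 8
  ADD R2, 5  → R2 = 8 + 5 = 13
  SUB R2, 3  → R2 = 13 - 3 = 10
  SUB R2, 2  → R2 = 10 - 2 = 8
  ADD R2, 5  → R2 = 8 + 5 = 13
Final: R2 = 13

13


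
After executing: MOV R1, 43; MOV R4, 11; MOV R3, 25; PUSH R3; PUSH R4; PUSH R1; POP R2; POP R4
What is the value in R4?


Stack trace (top is rightmost):
  MOV R1, 43  → R1 = 43
  MOV R4, 11  → R4 = 11
  MOV R3, 25  → R3 = 25
  PUSH R3  → stack: [25]
  PUSH R4  → stack: [25, 11]
  PUSH R1  → stack: [25, 11, 43]
  POP R2  → R2 = 43, stack: [25, 11]
  POP R4  → R4 = 11, stack: [25]
Final: R4 = 11

11


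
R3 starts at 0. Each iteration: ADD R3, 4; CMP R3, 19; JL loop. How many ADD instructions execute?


Loop trace (R3 starts at 0, target 19, step 4):
  ADD #1: R3 = 0 + 4 = 4  → 4 < 19, loop
  ADD #2: R3 = 4 + 4 = 8  → 8 < 19, loop
  ADD #3: R3 = 8 + 4 = 12  → 12 < 19, loop
  ADD #4: R3 = 12 + 4 = 16  → 16 < 19, loop
  ADD #5: R3 = 16 + 4 = 20  → 20 >= 19, exit
Total ADD instructions: 5

5


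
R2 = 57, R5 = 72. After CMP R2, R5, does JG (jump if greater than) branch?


Trace:
  R2 = 57, R5 = 72
  CMP R2, R5  → compares 57 vs 72
  JG checks: is 57 greater than 72?
  57 < 72, so condition is false
Branch taken: No

No


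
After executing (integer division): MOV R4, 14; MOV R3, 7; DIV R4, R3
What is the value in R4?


Register state trace:
  MOV R4, 14  → R4 = 14
  MOV R3, 7  → R3 = 7
  DIV R4, R3  → R4 = 14 // 7 = 2
Final: R4 = 2

2


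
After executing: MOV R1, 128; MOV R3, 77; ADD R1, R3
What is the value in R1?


Register state trace:
  MOV R1, 128  → R1 = 128
  MOV R3, 77  → R3 = 77
  ADD R1, R3  → R1 = 128 + 77 = 205
Final: R1 = 205

205


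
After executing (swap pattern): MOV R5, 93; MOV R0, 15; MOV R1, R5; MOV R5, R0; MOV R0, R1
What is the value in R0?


Register state trace (swap pattern):
  MOV R5, 93  → R5 = 93
  MOV R0, 15  → R0 = 15
  MOV R1, R5  → R1 = 93  (save R5)
  MOV R5, R0  → R5 = 15  (R5 gets R0's value)
  MOV R0, R1  → R0 = 93  (R0 gets saved value)
Final: R0 = 93

93


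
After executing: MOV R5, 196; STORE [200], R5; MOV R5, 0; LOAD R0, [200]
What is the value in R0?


Register and memory trace:
  MOV R5, 196  → R5 = 196
  STORE [200], R5  → mem[200] = 196
  MOV R5, 0  → R5 = 0
  LOAD R0, [200]  → R0 = mem[200] = 196
Final: R0 = 196

196


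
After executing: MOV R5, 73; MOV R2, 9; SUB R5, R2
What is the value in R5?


Register state trace:
  MOV R5, 73  → R5 = 73
  MOV R2, 9  → R2 = 9
  SUB R5, R2  → R5 = 73 - 9 = 64
Final: R5 = 64

64


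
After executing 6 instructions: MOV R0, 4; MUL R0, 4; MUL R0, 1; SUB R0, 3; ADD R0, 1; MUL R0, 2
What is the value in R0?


Register state trace:
  MOV R0, 4  → R0 = 4
  MUL R0, 4  → R0 = 4 * 4 = 16
  MUL R0, 1  → R0 = 16 * 1 = 16
  SUB R0, 3  → R0 = 16 - 3 = 13
  ADD R0, 1  → R0 = 13 + 1 = 14
  MUL R0, 2  → R0 = 14 * 2 = 28
Final: R0 = 28

28


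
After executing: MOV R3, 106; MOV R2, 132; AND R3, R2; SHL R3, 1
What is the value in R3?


Register state trace:
  MOV R3, 106  → R3 = 106 (0b01101010)
  MOV R2, 132  → R2 = 132 (0b10000100)
  AND R3, R2  → R3 = 106 AND 132 = 0 (0b00000000)
  SHL R3, 1  → R3 = 0 << 1 = 0
Final: R3 = 0

0


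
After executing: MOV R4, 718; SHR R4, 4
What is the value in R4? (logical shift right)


Register state trace:
  MOV R4, 718  → R4 = 718
  SHR R4, 4  → R4 = 718 >> 4 = 718 // 2^4 = 44
Final: R4 = 44

44


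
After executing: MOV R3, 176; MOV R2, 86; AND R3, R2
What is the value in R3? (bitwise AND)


Register state trace:
  MOV R3, 176  → R3 = 176 (0b10110000)
  MOV R2, 86  → R2 = 86 (0b01010110)
  AND R3, R2  → R3 = 176 AND 86 = 16 (0b00010000)
Final: R3 = 16

16


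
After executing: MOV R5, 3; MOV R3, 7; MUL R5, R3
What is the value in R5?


Register state trace:
  MOV R5, 3  → R5 = 3
  MOV R3, 7  → R3 = 7
  MUL R5, R3  → R5 = 3 * 7 = 21
Final: R5 = 21

21


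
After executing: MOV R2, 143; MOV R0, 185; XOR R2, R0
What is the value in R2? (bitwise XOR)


Register state trace:
  MOV R2, 143  → R2 = 143 (0b10001111)
  MOV R0, 185  → R0 = 185 (0b10111001)
  XOR R2, R0  → R2 = 143 XOR 185 = 54 (0b00110110)
Final: R2 = 54

54


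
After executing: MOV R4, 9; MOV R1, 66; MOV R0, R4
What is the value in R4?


Register state trace:
  MOV R4, 9  → R4 = 9
  MOV R1, 66  → R1 = 66
  MOV R0, R4  → R0 = 9
Final: R4 = 9

9


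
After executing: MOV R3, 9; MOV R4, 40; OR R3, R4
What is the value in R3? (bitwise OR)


Register state trace:
  MOV R3, 9  → R3 = 9 (0b00001001)
  MOV R4, 40  → R4 = 40 (0b00101000)
  OR R3, R4   → R3 = 9 OR 40 = 41 (0b00101001)
Final: R3 = 41

41


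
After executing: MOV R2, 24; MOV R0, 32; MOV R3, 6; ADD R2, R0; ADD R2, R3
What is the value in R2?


Register state trace:
  MOV R2, 24  → R2 = 24
  MOV R0, 32  → R0 = 32
  MOV R3, 6  → R3 = 6
  ADD R2, R0  → R2 = 24 + 32 = 56
  ADD R2, R3  → R2 = 56 + 6 = 62
Final: R2 = 62

62


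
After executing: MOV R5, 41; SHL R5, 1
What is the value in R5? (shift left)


Register state trace:
  MOV R5, 41  → R5 = 41
  SHL R5, 1  → R5 = 41 << 1 = 41 * 2^1 = 82
Final: R5 = 82

82


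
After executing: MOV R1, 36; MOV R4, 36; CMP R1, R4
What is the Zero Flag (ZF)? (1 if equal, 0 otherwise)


Register state trace:
  MOV R1, 36  → R1 = 36
  MOV R4, 36  → R4 = 36
  CMP R1, R4  → computes 36 - 36 = 0
  Result is zero, so values are equal
ZF = 1

1


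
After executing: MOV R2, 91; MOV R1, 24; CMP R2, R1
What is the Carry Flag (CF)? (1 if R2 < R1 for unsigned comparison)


Register state trace:
  MOV R2, 91  → R2 = 91
  MOV R1, 24  → R1 = 24
  CMP R2, R1  → unsigned 91 - 24: no borrow
  91 >= 24, so CF = 0
CF = 0

0


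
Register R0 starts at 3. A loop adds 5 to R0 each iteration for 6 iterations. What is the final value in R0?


Starting value: R0 = 3
  Iter 1: R0 = 3 + 5 = 8
  Iter 2: R0 = 8 + 5 = 13
  Iter 3: R0 = 13 + 5 = 18
  Iter 4: R0 = 18 + 5 = 23
  Iter 5: R0 = 23 + 5 = 28
  Iter 6: R0 = 28 + 5 = 33
Final: R0 = 33

33


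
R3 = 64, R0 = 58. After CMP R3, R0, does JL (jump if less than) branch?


Trace:
  R3 = 64, R0 = 58
  CMP R3, R0  → compares 64 vs 58
  JL checks: is 64 less than 58?
  64 > 58, so condition is false
Branch taken: No

No


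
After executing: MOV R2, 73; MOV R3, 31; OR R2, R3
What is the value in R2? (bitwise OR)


Register state trace:
  MOV R2, 73  → R2 = 73 (0b01001001)
  MOV R3, 31  → R3 = 31 (0b00011111)
  OR R2, R3   → R2 = 73 OR 31 = 95 (0b01011111)
Final: R2 = 95

95


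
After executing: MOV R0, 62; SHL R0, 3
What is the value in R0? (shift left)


Register state trace:
  MOV R0, 62  → R0 = 62
  SHL R0, 3  → R0 = 62 << 3 = 62 * 2^3 = 496
Final: R0 = 496

496


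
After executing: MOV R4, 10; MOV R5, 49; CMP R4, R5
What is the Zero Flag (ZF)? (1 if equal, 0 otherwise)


Register state trace:
  MOV R4, 10  → R4 = 10
  MOV R5, 49  → R5 = 49
  CMP R4, R5  → computes 10 - 49 = -39
  Result is nonzero, so values are not equal
ZF = 0

0


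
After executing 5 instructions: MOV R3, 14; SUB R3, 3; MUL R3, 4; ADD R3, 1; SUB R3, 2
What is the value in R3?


Register state trace:
  MOV R3, 14  → R3 = 14
  SUB R3, 3  → R3 = 14 - 3 = 11
  MUL R3, 4  → R3 = 11 * 4 = 44
  ADD R3, 1  → R3 = 44 + 1 = 45
  SUB R3, 2  → R3 = 45 - 2 = 43
Final: R3 = 43

43


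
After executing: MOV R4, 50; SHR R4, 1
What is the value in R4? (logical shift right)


Register state trace:
  MOV R4, 50  → R4 = 50
  SHR R4, 1  → R4 = 50 >> 1 = 50 // 2^1 = 25
Final: R4 = 25

25


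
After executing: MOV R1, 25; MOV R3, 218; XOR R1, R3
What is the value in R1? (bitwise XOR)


Register state trace:
  MOV R1, 25  → R1 = 25 (0b00011001)
  MOV R3, 218  → R3 = 218 (0b11011010)
  XOR R1, R3  → R1 = 25 XOR 218 = 195 (0b11000011)
Final: R1 = 195

195


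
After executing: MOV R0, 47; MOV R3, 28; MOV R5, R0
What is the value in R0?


Register state trace:
  MOV R0, 47  → R0 = 47
  MOV R3, 28  → R3 = 28
  MOV R5, R0  → R5 = 47
Final: R0 = 47

47


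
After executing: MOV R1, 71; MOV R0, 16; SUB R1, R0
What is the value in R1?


Register state trace:
  MOV R1, 71  → R1 = 71
  MOV R0, 16  → R0 = 16
  SUB R1, R0  → R1 = 71 - 16 = 55
Final: R1 = 55

55


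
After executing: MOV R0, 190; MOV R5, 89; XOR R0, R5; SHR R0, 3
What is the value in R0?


Register state trace:
  MOV R0, 190  → R0 = 190 (0b10111110)
  MOV R5, 89  → R5 = 89 (0b01011001)
  XOR R0, R5  → R0 = 190 XOR 89 = 231 (0b11100111)
  SHR R0, 3  → R0 = 231 >> 3 = 28
Final: R0 = 28

28


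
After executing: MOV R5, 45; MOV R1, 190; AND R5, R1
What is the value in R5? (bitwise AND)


Register state trace:
  MOV R5, 45  → R5 = 45 (0b00101101)
  MOV R1, 190  → R1 = 190 (0b10111110)
  AND R5, R1  → R5 = 45 AND 190 = 44 (0b00101100)
Final: R5 = 44

44


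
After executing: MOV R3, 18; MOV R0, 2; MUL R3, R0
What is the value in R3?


Register state trace:
  MOV R3, 18  → R3 = 18
  MOV R0, 2  → R0 = 2
  MUL R3, R0  → R3 = 18 * 2 = 36
Final: R3 = 36

36


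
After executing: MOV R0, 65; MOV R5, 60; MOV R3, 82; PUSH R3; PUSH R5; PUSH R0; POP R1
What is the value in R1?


Stack trace (top is rightmost):
  MOV R0, 65  → R0 = 65
  MOV R5, 60  → R5 = 60
  MOV R3, 82  → R3 = 82
  PUSH R3  → stack: [82]
  PUSH R5  → stack: [82, 60]
  PUSH R0  → stack: [82, 60, 65]
  POP R1  → R1 = 65, stack: [82, 60]
Final: R1 = 65

65


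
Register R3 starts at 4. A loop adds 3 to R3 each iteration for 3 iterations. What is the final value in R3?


Starting value: R3 = 4
  Iter 1: R3 = 4 + 3 = 7
  Iter 2: R3 = 7 + 3 = 10
  Iter 3: R3 = 10 + 3 = 13
Final: R3 = 13

13


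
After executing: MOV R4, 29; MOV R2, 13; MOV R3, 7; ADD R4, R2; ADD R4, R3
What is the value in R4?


Register state trace:
  MOV R4, 29  → R4 = 29
  MOV R2, 13  → R2 = 13
  MOV R3, 7  → R3 = 7
  ADD R4, R2  → R4 = 29 + 13 = 42
  ADD R4, R3  → R4 = 42 + 7 = 49
Final: R4 = 49

49


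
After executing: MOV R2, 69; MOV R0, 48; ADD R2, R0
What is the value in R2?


Register state trace:
  MOV R2, 69  → R2 = 69
  MOV R0, 48  → R0 = 48
  ADD R2, R0  → R2 = 69 + 48 = 117
Final: R2 = 117

117


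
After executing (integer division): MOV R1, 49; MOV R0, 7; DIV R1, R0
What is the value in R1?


Register state trace:
  MOV R1, 49  → R1 = 49
  MOV R0, 7  → R0 = 7
  DIV R1, R0  → R1 = 49 // 7 = 7
Final: R1 = 7

7


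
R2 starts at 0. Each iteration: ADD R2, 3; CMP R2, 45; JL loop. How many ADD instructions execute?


Loop trace (R2 starts at 0, target 45, step 3):
  ADD #1: R2 = 0 + 3 = 3  → 3 < 45, loop
  ADD #2: R2 = 3 + 3 = 6  → 6 < 45, loop
  ADD #3: R2 = 6 + 3 = 9  → 9 < 45, loop
  ADD #4: R2 = 9 + 3 = 12  → 12 < 45, loop
  ADD #5: R2 = 12 + 3 = 15  → 15 < 45, loop
  ADD #6: R2 = 15 + 3 = 18  → 18 < 45, loop
  ADD #7: R2 = 18 + 3 = 21  → 21 < 45, loop
  ADD #8: R2 = 21 + 3 = 24  → 24 < 45, loop
  ADD #9: R2 = 24 + 3 = 27  → 27 < 45, loop
  ADD #10: R2 = 27 + 3 = 30  → 30 < 45, loop
  ADD #11: R2 = 30 + 3 = 33  → 33 < 45, loop
  ADD #12: R2 = 33 + 3 = 36  → 36 < 45, loop
  ADD #13: R2 = 36 + 3 = 39  → 39 < 45, loop
  ADD #14: R2 = 39 + 3 = 42  → 42 < 45, loop
  ADD #15: R2 = 42 + 3 = 45  → 45 >= 45, exit
Total ADD instructions: 15

15


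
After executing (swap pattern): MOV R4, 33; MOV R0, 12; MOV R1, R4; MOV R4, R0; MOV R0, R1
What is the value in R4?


Register state trace (swap pattern):
  MOV R4, 33  → R4 = 33
  MOV R0, 12  → R0 = 12
  MOV R1, R4  → R1 = 33  (save R4)
  MOV R4, R0  → R4 = 12  (R4 gets R0's value)
  MOV R0, R1  → R0 = 33  (R0 gets saved value)
Final: R4 = 12

12


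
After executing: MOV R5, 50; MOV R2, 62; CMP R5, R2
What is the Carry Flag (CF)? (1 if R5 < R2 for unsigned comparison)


Register state trace:
  MOV R5, 50  → R5 = 50
  MOV R2, 62  → R2 = 62
  CMP R5, R2  → unsigned 50 - 62: borrow occurs
  50 < 62, so CF = 1
CF = 1

1


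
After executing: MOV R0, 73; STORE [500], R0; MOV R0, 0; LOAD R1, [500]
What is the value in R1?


Register and memory trace:
  MOV R0, 73  → R0 = 73
  STORE [500], R0  → mem[500] = 73
  MOV R0, 0  → R0 = 0
  LOAD R1, [500]  → R1 = mem[500] = 73
Final: R1 = 73

73


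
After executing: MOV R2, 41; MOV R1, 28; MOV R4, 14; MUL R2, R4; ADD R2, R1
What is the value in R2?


Register state trace:
  MOV R2, 41  → R2 = 41
  MOV R1, 28  → R1 = 28
  MOV R4, 14  → R4 = 14
  MUL R2, R4  → R2 = 41 * 14 = 574
  ADD R2, R1  → R2 = 574 + 28 = 602
Final: R2 = 602

602


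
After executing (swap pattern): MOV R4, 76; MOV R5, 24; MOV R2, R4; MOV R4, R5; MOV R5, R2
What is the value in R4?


Register state trace (swap pattern):
  MOV R4, 76  → R4 = 76
  MOV R5, 24  → R5 = 24
  MOV R2, R4  → R2 = 76  (save R4)
  MOV R4, R5  → R4 = 24  (R4 gets R5's value)
  MOV R5, R2  → R5 = 76  (R5 gets saved value)
Final: R4 = 24

24


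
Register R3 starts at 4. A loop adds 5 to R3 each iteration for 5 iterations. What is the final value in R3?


Starting value: R3 = 4
  Iter 1: R3 = 4 + 5 = 9
  Iter 2: R3 = 9 + 5 = 14
  Iter 3: R3 = 14 + 5 = 19
  Iter 4: R3 = 19 + 5 = 24
  Iter 5: R3 = 24 + 5 = 29
Final: R3 = 29

29


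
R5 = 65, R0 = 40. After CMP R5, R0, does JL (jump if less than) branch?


Trace:
  R5 = 65, R0 = 40
  CMP R5, R0  → compares 65 vs 40
  JL checks: is 65 less than 40?
  65 > 40, so condition is false
Branch taken: No

No


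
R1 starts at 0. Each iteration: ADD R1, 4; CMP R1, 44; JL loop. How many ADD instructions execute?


Loop trace (R1 starts at 0, target 44, step 4):
  ADD #1: R1 = 0 + 4 = 4  → 4 < 44, loop
  ADD #2: R1 = 4 + 4 = 8  → 8 < 44, loop
  ADD #3: R1 = 8 + 4 = 12  → 12 < 44, loop
  ADD #4: R1 = 12 + 4 = 16  → 16 < 44, loop
  ADD #5: R1 = 16 + 4 = 20  → 20 < 44, loop
  ADD #6: R1 = 20 + 4 = 24  → 24 < 44, loop
  ADD #7: R1 = 24 + 4 = 28  → 28 < 44, loop
  ADD #8: R1 = 28 + 4 = 32  → 32 < 44, loop
  ADD #9: R1 = 32 + 4 = 36  → 36 < 44, loop
  ADD #10: R1 = 36 + 4 = 40  → 40 < 44, loop
  ADD #11: R1 = 40 + 4 = 44  → 44 >= 44, exit
Total ADD instructions: 11

11


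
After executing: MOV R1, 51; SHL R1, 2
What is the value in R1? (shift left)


Register state trace:
  MOV R1, 51  → R1 = 51
  SHL R1, 2  → R1 = 51 << 2 = 51 * 2^2 = 204
Final: R1 = 204

204


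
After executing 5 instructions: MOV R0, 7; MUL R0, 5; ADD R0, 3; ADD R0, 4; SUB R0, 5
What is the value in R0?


Register state trace:
  MOV R0, 7  → R0 = 7
  MUL R0, 5  → R0 = 7 * 5 = 35
  ADD R0, 3  → R0 = 35 + 3 = 38
  ADD R0, 4  → R0 = 38 + 4 = 42
  SUB R0, 5  → R0 = 42 - 5 = 37
Final: R0 = 37

37


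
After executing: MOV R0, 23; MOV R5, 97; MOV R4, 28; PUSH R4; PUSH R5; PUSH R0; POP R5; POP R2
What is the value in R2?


Stack trace (top is rightmost):
  MOV R0, 23  → R0 = 23
  MOV R5, 97  → R5 = 97
  MOV R4, 28  → R4 = 28
  PUSH R4  → stack: [28]
  PUSH R5  → stack: [28, 97]
  PUSH R0  → stack: [28, 97, 23]
  POP R5  → R5 = 23, stack: [28, 97]
  POP R2  → R2 = 97, stack: [28]
Final: R2 = 97

97


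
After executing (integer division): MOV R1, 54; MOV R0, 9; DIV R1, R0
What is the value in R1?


Register state trace:
  MOV R1, 54  → R1 = 54
  MOV R0, 9  → R0 = 9
  DIV R1, R0  → R1 = 54 // 9 = 6
Final: R1 = 6

6


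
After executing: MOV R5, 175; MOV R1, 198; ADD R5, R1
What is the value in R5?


Register state trace:
  MOV R5, 175  → R5 = 175
  MOV R1, 198  → R1 = 198
  ADD R5, R1  → R5 = 175 + 198 = 373
Final: R5 = 373

373


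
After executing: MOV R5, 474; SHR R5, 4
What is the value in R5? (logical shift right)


Register state trace:
  MOV R5, 474  → R5 = 474
  SHR R5, 4  → R5 = 474 >> 4 = 474 // 2^4 = 29
Final: R5 = 29

29


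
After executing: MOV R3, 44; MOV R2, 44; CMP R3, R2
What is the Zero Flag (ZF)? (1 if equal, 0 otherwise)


Register state trace:
  MOV R3, 44  → R3 = 44
  MOV R2, 44  → R2 = 44
  CMP R3, R2  → computes 44 - 44 = 0
  Result is zero, so values are equal
ZF = 1

1


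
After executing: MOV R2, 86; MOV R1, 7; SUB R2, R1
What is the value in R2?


Register state trace:
  MOV R2, 86  → R2 = 86
  MOV R1, 7  → R1 = 7
  SUB R2, R1  → R2 = 86 - 7 = 79
Final: R2 = 79

79


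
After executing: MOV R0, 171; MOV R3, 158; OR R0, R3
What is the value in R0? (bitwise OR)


Register state trace:
  MOV R0, 171  → R0 = 171 (0b10101011)
  MOV R3, 158  → R3 = 158 (0b10011110)
  OR R0, R3   → R0 = 171 OR 158 = 191 (0b10111111)
Final: R0 = 191

191


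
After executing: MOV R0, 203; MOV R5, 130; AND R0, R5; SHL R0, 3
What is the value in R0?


Register state trace:
  MOV R0, 203  → R0 = 203 (0b11001011)
  MOV R5, 130  → R5 = 130 (0b10000010)
  AND R0, R5  → R0 = 203 AND 130 = 130 (0b10000010)
  SHL R0, 3  → R0 = 130 << 3 = 1040
Final: R0 = 1040

1040


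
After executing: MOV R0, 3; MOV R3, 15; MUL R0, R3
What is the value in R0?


Register state trace:
  MOV R0, 3  → R0 = 3
  MOV R3, 15  → R3 = 15
  MUL R0, R3  → R0 = 3 * 15 = 45
Final: R0 = 45

45


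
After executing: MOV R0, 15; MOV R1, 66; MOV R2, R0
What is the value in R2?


Register state trace:
  MOV R0, 15  → R0 = 15
  MOV R1, 66  → R1 = 66
  MOV R2, R0  → R2 = 15
Final: R2 = 15

15


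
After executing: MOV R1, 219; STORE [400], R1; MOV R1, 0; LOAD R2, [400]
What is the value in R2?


Register and memory trace:
  MOV R1, 219  → R1 = 219
  STORE [400], R1  → mem[400] = 219
  MOV R1, 0  → R1 = 0
  LOAD R2, [400]  → R2 = mem[400] = 219
Final: R2 = 219

219


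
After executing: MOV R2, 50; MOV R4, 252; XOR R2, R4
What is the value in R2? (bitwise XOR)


Register state trace:
  MOV R2, 50  → R2 = 50 (0b00110010)
  MOV R4, 252  → R4 = 252 (0b11111100)
  XOR R2, R4  → R2 = 50 XOR 252 = 206 (0b11001110)
Final: R2 = 206

206


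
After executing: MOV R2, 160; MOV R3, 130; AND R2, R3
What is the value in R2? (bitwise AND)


Register state trace:
  MOV R2, 160  → R2 = 160 (0b10100000)
  MOV R3, 130  → R3 = 130 (0b10000010)
  AND R2, R3  → R2 = 160 AND 130 = 128 (0b10000000)
Final: R2 = 128

128


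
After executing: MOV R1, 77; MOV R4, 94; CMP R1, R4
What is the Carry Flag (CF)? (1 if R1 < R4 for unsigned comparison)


Register state trace:
  MOV R1, 77  → R1 = 77
  MOV R4, 94  → R4 = 94
  CMP R1, R4  → unsigned 77 - 94: borrow occurs
  77 < 94, so CF = 1
CF = 1

1


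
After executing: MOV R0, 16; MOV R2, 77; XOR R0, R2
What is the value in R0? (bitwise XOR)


Register state trace:
  MOV R0, 16  → R0 = 16 (0b00010000)
  MOV R2, 77  → R2 = 77 (0b01001101)
  XOR R0, R2  → R0 = 16 XOR 77 = 93 (0b01011101)
Final: R0 = 93

93


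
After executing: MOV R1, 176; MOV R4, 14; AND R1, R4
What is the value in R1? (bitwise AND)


Register state trace:
  MOV R1, 176  → R1 = 176 (0b10110000)
  MOV R4, 14  → R4 = 14 (0b00001110)
  AND R1, R4  → R1 = 176 AND 14 = 0 (0b00000000)
Final: R1 = 0

0


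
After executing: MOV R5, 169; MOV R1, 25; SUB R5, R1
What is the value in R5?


Register state trace:
  MOV R5, 169  → R5 = 169
  MOV R1, 25  → R1 = 25
  SUB R5, R1  → R5 = 169 - 25 = 144
Final: R5 = 144

144


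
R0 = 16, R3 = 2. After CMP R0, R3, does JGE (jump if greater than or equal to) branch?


Trace:
  R0 = 16, R3 = 2
  CMP R0, R3  → compares 16 vs 2
  JGE checks: is 16 greater than or equal to 2?
  16 > 2, so condition is true
Branch taken: Yes

Yes


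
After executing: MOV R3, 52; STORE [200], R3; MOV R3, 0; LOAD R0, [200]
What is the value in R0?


Register and memory trace:
  MOV R3, 52  → R3 = 52
  STORE [200], R3  → mem[200] = 52
  MOV R3, 0  → R3 = 0
  LOAD R0, [200]  → R0 = mem[200] = 52
Final: R0 = 52

52


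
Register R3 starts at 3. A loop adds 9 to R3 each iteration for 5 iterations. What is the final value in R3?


Starting value: R3 = 3
  Iter 1: R3 = 3 + 9 = 12
  Iter 2: R3 = 12 + 9 = 21
  Iter 3: R3 = 21 + 9 = 30
  Iter 4: R3 = 30 + 9 = 39
  Iter 5: R3 = 39 + 9 = 48
Final: R3 = 48

48


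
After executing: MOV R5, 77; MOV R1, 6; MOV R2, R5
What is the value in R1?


Register state trace:
  MOV R5, 77  → R5 = 77
  MOV R1, 6  → R1 = 6
  MOV R2, R5  → R2 = 77
Final: R1 = 6

6


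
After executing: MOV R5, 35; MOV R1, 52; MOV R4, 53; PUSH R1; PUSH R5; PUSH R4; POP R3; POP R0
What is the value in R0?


Stack trace (top is rightmost):
  MOV R5, 35  → R5 = 35
  MOV R1, 52  → R1 = 52
  MOV R4, 53  → R4 = 53
  PUSH R1  → stack: [52]
  PUSH R5  → stack: [52, 35]
  PUSH R4  → stack: [52, 35, 53]
  POP R3  → R3 = 53, stack: [52, 35]
  POP R0  → R0 = 35, stack: [52]
Final: R0 = 35

35


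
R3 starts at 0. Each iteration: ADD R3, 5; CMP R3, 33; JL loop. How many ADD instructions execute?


Loop trace (R3 starts at 0, target 33, step 5):
  ADD #1: R3 = 0 + 5 = 5  → 5 < 33, loop
  ADD #2: R3 = 5 + 5 = 10  → 10 < 33, loop
  ADD #3: R3 = 10 + 5 = 15  → 15 < 33, loop
  ADD #4: R3 = 15 + 5 = 20  → 20 < 33, loop
  ADD #5: R3 = 20 + 5 = 25  → 25 < 33, loop
  ADD #6: R3 = 25 + 5 = 30  → 30 < 33, loop
  ADD #7: R3 = 30 + 5 = 35  → 35 >= 33, exit
Total ADD instructions: 7

7


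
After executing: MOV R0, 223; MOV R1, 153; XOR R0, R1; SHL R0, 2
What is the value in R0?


Register state trace:
  MOV R0, 223  → R0 = 223 (0b11011111)
  MOV R1, 153  → R1 = 153 (0b10011001)
  XOR R0, R1  → R0 = 223 XOR 153 = 70 (0b01000110)
  SHL R0, 2  → R0 = 70 << 2 = 280
Final: R0 = 280

280


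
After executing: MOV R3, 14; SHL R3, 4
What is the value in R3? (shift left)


Register state trace:
  MOV R3, 14  → R3 = 14
  SHL R3, 4  → R3 = 14 << 4 = 14 * 2^4 = 224
Final: R3 = 224

224


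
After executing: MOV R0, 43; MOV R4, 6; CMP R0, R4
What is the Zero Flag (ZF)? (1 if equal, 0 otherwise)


Register state trace:
  MOV R0, 43  → R0 = 43
  MOV R4, 6  → R4 = 6
  CMP R0, R4  → computes 43 - 6 = 37
  Result is nonzero, so values are not equal
ZF = 0

0


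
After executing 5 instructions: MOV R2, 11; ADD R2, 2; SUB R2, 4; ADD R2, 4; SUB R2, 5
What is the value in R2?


Register state trace:
  MOV R2, 11  → R2 = 11
  ADD R2, 2  → R2 = 11 + 2 = 13
  SUB R2, 4  → R2 = 13 - 4 = 9
  ADD R2, 4  → R2 = 9 + 4 = 13
  SUB R2, 5  → R2 = 13 - 5 = 8
Final: R2 = 8

8


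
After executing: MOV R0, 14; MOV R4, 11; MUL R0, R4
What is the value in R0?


Register state trace:
  MOV R0, 14  → R0 = 14
  MOV R4, 11  → R4 = 11
  MUL R0, R4  → R0 = 14 * 11 = 154
Final: R0 = 154

154


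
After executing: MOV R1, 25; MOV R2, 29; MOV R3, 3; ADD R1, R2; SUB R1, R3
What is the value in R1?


Register state trace:
  MOV R1, 25  → R1 = 25
  MOV R2, 29  → R2 = 29
  MOV R3, 3  → R3 = 3
  ADD R1, R2  → R1 = 25 + 29 = 54
  SUB R1, R3  → R1 = 54 - 3 = 51
Final: R1 = 51

51
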